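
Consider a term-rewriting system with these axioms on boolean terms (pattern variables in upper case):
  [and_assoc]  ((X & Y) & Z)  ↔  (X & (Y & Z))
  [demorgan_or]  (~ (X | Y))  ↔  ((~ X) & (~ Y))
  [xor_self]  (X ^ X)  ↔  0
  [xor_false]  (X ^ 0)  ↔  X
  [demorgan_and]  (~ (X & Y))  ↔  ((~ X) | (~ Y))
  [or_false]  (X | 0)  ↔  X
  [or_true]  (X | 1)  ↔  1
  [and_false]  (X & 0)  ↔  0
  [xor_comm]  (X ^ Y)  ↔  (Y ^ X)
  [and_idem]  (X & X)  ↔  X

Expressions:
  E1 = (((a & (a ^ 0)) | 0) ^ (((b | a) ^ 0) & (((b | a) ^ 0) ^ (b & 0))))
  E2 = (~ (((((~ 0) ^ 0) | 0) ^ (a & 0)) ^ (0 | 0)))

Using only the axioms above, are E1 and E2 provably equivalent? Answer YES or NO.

The axioms are sound identities: if E1 ↔* E2 then E1 and E2 evaluate identically under any assignment.
Under a=0, b=1: E1 evaluates to 1, E2 to 0. Distinct ⇒ no rewrite sequence connects them.

NO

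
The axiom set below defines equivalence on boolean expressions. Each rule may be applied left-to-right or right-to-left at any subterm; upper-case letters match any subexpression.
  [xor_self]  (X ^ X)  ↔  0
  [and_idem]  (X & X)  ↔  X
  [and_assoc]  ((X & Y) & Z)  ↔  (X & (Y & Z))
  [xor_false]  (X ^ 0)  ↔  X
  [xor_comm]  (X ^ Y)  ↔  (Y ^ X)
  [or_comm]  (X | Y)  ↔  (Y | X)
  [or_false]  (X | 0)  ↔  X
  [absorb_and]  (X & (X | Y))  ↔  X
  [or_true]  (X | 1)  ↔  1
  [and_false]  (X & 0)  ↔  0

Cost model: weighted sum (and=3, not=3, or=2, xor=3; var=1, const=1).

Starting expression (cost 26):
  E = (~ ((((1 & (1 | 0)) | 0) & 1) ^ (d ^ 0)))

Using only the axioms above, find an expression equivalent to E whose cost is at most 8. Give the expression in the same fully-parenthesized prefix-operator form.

(~ (1 ^ d))   [cost 8]

1. [or_false →] (1 | 0)  →  1;  E = (~ ((((1 & 1) | 0) & 1) ^ (d ^ 0)))
2. [or_false →] ((1 & 1) | 0)  →  (1 & 1);  E = (~ (((1 & 1) & 1) ^ (d ^ 0)))
3. [and_idem →] (1 & 1)  →  1;  E = (~ ((1 & 1) ^ (d ^ 0)))
4. [xor_false →] (d ^ 0)  →  d;  E = (~ ((1 & 1) ^ d))
5. [and_idem →] (1 & 1)  →  1;  cost 8 ≤ 8, done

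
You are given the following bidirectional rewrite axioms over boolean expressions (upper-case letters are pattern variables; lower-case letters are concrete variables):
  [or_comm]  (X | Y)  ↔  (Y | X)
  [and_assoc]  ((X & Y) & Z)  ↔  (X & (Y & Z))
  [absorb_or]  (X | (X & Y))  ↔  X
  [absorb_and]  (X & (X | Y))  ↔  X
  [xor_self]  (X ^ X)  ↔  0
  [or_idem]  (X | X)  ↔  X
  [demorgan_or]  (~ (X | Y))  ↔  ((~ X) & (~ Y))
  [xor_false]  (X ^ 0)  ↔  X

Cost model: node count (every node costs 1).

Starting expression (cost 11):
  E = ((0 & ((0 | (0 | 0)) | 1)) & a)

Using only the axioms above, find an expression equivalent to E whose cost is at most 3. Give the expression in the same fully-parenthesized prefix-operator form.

step 1: or_idem (→) rewrites (0 | 0) into 0, now ((0 & ((0 | 0) | 1)) & a)
step 2: or_idem (→) rewrites (0 | 0) into 0, now ((0 & (0 | 1)) & a)
step 3: absorb_and (→) rewrites (0 & (0 | 1)) into 0, reaching cost 3 (bound 3)

(0 & a)   [cost 3]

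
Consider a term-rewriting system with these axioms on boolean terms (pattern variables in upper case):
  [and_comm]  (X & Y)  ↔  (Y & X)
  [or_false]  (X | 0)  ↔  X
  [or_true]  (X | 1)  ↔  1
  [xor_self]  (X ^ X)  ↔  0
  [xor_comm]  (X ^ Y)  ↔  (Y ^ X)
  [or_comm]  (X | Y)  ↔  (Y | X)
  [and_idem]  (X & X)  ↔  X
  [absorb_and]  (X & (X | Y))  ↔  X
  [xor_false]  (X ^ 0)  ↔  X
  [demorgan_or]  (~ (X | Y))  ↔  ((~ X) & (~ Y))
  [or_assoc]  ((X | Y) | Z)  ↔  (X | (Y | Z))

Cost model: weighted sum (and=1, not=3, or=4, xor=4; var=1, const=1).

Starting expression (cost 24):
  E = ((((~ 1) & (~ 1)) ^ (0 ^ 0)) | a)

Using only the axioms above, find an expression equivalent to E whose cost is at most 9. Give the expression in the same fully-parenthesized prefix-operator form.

((~ 1) | a)   [cost 9]

1. [and_idem →] ((~ 1) & (~ 1))  →  (~ 1);  E = (((~ 1) ^ (0 ^ 0)) | a)
2. [xor_self →] (0 ^ 0)  →  0;  E = (((~ 1) ^ 0) | a)
3. [xor_false →] ((~ 1) ^ 0)  →  (~ 1);  cost 9 ≤ 9, done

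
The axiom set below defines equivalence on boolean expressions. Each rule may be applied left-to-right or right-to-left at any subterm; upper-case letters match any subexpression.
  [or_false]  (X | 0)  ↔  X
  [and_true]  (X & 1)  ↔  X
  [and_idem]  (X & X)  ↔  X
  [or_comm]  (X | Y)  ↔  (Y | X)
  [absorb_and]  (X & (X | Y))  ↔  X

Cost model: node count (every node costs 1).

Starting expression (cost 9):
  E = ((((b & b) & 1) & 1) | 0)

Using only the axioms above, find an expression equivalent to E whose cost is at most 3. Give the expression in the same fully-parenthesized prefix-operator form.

(b & 1)   [cost 3]

step 1: and_true (→) rewrites (((b & b) & 1) & 1) into ((b & b) & 1), now (((b & b) & 1) | 0)
step 2: and_idem (→) rewrites (b & b) into b, now ((b & 1) | 0)
step 3: or_false (→) rewrites ((b & 1) | 0) into (b & 1), reaching cost 3 (bound 3)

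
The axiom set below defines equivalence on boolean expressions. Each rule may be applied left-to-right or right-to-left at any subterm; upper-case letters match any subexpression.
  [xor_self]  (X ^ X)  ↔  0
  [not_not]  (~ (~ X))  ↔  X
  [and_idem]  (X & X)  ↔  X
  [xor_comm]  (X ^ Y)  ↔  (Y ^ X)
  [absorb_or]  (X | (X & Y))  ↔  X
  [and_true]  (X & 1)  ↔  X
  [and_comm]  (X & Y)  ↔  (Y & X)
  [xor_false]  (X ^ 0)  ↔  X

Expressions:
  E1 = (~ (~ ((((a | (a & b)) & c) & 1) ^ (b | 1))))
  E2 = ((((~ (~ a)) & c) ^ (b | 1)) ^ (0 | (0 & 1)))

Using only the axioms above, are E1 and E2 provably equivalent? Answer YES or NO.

YES

(1) (~ (~ ((((a | (a & b)) & c) & 1) ^ (b | 1))))  =[not_not →]=  ((((a | (a & b)) & c) & 1) ^ (b | 1))
(2) (a | (a & b))  =[absorb_or →]=  a    ⊢ (((a & c) & 1) ^ (b | 1))
(3) ((a & c) & 1)  =[and_true →]=  (a & c)    ⊢ ((a & c) ^ (b | 1))
(4) ((a & c) ^ (b | 1))  =[xor_false ←]=  (((a & c) ^ (b | 1)) ^ 0)
(5) a  =[not_not ←]=  (~ (~ a))    ⊢ ((((~ (~ a)) & c) ^ (b | 1)) ^ 0)
(6) 0  =[absorb_or ←]=  (0 | (0 & 1))    ⊢ E2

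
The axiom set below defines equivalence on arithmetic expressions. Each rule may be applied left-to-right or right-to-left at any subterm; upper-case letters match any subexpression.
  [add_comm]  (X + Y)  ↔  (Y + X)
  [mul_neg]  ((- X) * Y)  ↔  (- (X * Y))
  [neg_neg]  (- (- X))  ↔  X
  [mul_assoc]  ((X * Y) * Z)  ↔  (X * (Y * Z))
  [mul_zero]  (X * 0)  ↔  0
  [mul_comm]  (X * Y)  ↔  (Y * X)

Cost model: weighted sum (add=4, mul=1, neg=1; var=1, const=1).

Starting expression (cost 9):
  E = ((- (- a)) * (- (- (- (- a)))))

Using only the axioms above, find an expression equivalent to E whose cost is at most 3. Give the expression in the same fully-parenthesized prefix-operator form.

step 1: neg_neg (→) rewrites (- (- a)) into a, now ((- (- a)) * (- (- a)))
step 2: neg_neg (→) rewrites (- (- a)) into a, now (a * (- (- a)))
step 3: neg_neg (→) rewrites (- (- a)) into a, reaching cost 3 (bound 3)

(a * a)   [cost 3]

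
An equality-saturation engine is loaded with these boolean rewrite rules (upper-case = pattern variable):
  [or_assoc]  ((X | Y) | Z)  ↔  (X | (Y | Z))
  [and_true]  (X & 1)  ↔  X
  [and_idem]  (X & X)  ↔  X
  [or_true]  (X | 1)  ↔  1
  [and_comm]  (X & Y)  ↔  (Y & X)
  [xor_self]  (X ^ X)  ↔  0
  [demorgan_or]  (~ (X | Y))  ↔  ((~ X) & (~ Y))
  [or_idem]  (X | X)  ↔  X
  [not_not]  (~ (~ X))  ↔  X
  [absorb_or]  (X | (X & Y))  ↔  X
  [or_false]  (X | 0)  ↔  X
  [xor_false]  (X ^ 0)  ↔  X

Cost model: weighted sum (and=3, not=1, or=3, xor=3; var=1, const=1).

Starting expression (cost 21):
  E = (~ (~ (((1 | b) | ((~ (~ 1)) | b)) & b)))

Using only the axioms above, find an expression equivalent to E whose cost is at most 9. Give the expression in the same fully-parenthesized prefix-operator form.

((1 | b) & b)   [cost 9]

(1) (~ (~ (((1 | b) | ((~ (~ 1)) | b)) & b)))  =[not_not →]=  (((1 | b) | ((~ (~ 1)) | b)) & b)
(2) (~ (~ 1))  =[not_not →]=  1    ⊢ (((1 | b) | (1 | b)) & b)
(3) ((1 | b) | (1 | b))  =[or_idem →]=  (1 | b)    ⊢ cost 9, within 9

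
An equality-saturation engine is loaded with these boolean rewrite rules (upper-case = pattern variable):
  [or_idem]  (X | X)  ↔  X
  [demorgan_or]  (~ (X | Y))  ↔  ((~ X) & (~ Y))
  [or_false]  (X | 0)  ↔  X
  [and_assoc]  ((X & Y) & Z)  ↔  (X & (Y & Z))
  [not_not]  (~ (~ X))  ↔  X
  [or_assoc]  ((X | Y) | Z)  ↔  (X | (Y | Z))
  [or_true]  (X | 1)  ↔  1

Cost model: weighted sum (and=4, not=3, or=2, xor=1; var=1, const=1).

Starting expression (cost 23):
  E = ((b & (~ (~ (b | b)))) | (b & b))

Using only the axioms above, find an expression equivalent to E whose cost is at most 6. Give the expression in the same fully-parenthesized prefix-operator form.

1. [not_not →] (~ (~ (b | b)))  →  (b | b);  E = ((b & (b | b)) | (b & b))
2. [or_idem →] (b | b)  →  b;  E = ((b & b) | (b & b))
3. [or_idem →] ((b & b) | (b & b))  →  (b & b);  cost 6 ≤ 6, done

(b & b)   [cost 6]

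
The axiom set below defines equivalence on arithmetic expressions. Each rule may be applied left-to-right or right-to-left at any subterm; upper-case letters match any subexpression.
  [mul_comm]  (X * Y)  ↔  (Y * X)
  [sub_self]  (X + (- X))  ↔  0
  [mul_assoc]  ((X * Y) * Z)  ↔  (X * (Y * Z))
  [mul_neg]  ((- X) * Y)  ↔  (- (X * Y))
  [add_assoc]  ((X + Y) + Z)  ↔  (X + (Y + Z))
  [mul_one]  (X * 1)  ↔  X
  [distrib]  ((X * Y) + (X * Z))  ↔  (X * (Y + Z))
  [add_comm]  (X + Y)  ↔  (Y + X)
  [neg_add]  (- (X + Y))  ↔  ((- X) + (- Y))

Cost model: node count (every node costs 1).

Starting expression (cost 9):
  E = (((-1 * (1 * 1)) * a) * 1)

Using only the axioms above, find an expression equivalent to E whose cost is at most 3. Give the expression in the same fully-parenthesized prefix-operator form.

(-1 * a)   [cost 3]

(1) (1 * 1)  =[mul_one →]=  1    ⊢ (((-1 * 1) * a) * 1)
(2) (-1 * 1)  =[mul_one →]=  -1    ⊢ ((-1 * a) * 1)
(3) ((-1 * a) * 1)  =[mul_one →]=  (-1 * a)    ⊢ cost 3, within 3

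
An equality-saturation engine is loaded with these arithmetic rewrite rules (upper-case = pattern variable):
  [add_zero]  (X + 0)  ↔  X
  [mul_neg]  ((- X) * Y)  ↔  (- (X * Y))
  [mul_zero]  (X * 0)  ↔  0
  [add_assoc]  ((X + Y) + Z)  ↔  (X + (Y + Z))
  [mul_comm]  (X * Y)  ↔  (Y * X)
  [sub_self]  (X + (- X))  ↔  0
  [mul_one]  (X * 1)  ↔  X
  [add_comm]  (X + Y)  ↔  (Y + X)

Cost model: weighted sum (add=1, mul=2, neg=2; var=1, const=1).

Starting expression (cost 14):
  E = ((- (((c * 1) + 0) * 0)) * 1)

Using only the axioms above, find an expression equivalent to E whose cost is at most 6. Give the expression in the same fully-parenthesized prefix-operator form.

1. [mul_one →] (c * 1)  →  c;  E = ((- ((c + 0) * 0)) * 1)
2. [add_zero →] (c + 0)  →  c;  E = ((- (c * 0)) * 1)
3. [mul_one →] ((- (c * 0)) * 1)  →  (- (c * 0));  cost 6 ≤ 6, done

(- (c * 0))   [cost 6]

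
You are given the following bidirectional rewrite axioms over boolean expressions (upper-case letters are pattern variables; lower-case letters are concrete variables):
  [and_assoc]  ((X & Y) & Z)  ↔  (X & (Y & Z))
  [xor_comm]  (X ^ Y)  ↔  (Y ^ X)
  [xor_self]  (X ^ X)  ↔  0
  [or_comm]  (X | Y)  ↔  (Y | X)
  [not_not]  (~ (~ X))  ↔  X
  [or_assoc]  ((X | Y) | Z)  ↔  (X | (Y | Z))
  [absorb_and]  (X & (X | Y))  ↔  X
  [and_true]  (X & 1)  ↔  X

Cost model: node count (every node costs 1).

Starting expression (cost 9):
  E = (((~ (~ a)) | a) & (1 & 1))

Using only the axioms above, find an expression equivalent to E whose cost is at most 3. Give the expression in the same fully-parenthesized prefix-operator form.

1. [and_true →] (1 & 1)  →  1;  E = (((~ (~ a)) | a) & 1)
2. [not_not →] (~ (~ a))  →  a;  E = ((a | a) & 1)
3. [and_true →] ((a | a) & 1)  →  (a | a);  cost 3 ≤ 3, done

(a | a)   [cost 3]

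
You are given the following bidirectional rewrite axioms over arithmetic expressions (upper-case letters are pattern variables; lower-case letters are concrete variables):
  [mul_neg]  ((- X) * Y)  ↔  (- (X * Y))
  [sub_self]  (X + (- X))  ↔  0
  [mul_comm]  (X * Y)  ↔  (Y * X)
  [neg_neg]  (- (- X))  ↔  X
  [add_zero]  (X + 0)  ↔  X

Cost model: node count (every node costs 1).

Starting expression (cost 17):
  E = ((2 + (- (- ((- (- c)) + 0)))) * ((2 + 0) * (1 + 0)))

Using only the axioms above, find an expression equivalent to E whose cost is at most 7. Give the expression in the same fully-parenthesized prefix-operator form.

1. [neg_neg →] (- (- ((- (- c)) + 0)))  →  ((- (- c)) + 0);  E = ((2 + ((- (- c)) + 0)) * ((2 + 0) * (1 + 0)))
2. [add_zero →] ((- (- c)) + 0)  →  (- (- c));  E = ((2 + (- (- c))) * ((2 + 0) * (1 + 0)))
3. [neg_neg →] (- (- c))  →  c;  E = ((2 + c) * ((2 + 0) * (1 + 0)))
4. [add_zero →] (2 + 0)  →  2;  E = ((2 + c) * (2 * (1 + 0)))
5. [add_zero →] (1 + 0)  →  1;  cost 7 ≤ 7, done

((2 + c) * (2 * 1))   [cost 7]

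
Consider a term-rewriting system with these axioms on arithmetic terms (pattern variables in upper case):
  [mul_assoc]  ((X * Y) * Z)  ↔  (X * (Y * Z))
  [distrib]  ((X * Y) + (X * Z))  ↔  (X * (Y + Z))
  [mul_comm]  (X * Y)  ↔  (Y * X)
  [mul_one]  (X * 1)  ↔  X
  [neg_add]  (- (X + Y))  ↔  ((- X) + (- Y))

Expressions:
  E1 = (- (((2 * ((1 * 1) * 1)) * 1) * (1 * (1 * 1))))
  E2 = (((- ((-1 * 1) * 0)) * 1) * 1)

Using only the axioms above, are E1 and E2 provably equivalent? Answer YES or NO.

Every axiom is a valid identity, so a rewrite proof would force E1 and E2 to agree under every assignment.
At the empty assignment (no variables occur): E1 = -2 but E2 = 0; they differ, so no derivation exists.

NO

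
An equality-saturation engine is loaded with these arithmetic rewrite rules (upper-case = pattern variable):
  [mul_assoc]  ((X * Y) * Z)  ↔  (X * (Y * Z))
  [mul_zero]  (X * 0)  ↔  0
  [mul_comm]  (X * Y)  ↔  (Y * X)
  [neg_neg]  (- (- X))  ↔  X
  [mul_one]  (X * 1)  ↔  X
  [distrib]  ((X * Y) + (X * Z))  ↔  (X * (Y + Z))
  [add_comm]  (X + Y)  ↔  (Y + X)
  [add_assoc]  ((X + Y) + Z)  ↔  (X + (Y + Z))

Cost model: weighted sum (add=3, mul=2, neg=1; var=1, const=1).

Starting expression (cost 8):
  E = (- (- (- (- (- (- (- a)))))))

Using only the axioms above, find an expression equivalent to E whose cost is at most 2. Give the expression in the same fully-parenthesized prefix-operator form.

(- a)   [cost 2]

1. [neg_neg →] (- (- (- (- (- (- a))))))  →  (- (- (- (- a))));  E = (- (- (- (- (- a)))))
2. [neg_neg →] (- (- a))  →  a;  E = (- (- (- a)))
3. [neg_neg →] (- (- (- a)))  →  (- a);  cost 2 ≤ 2, done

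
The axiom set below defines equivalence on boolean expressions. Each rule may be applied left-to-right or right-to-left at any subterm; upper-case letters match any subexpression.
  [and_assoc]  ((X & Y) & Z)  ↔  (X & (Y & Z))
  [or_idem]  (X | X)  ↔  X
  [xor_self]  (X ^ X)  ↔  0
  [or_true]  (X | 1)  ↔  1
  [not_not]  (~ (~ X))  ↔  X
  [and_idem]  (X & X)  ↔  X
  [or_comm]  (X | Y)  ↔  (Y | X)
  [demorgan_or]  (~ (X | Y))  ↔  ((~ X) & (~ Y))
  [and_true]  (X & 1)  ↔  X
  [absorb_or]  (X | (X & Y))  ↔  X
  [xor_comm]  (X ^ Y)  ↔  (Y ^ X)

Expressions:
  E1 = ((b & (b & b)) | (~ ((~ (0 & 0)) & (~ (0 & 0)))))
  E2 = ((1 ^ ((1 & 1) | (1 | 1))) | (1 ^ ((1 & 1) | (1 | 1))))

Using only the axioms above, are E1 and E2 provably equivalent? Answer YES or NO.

All listed rules preserve value, hence provable equivalence implies equal values everywhere; look for a separating assignment.
b=1 gives E1 ↦ 1, E2 ↦ 0; values differ ⇒ not provably equivalent.

NO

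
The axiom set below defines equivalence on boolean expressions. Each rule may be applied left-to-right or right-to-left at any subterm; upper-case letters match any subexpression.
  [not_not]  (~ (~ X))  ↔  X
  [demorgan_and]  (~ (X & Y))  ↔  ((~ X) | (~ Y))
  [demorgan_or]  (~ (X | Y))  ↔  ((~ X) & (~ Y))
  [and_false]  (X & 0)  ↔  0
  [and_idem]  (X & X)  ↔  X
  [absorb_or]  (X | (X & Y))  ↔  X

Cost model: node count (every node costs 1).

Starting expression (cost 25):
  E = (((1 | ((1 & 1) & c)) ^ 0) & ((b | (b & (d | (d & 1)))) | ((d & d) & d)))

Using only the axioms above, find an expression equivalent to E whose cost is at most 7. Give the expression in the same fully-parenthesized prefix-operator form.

step 1: absorb_or (→) rewrites (d | (d & 1)) into d, now (((1 | ((1 & 1) & c)) ^ 0) & ((b | (b & d)) | ((d & d) & d)))
step 2: and_idem (→) rewrites (d & d) into d, now (((1 | ((1 & 1) & c)) ^ 0) & ((b | (b & d)) | (d & d)))
step 3: and_idem (→) rewrites (1 & 1) into 1, now (((1 | (1 & c)) ^ 0) & ((b | (b & d)) | (d & d)))
step 4: and_idem (→) rewrites (d & d) into d, now (((1 | (1 & c)) ^ 0) & ((b | (b & d)) | d))
step 5: absorb_or (→) rewrites (1 | (1 & c)) into 1, now ((1 ^ 0) & ((b | (b & d)) | d))
step 6: absorb_or (→) rewrites (b | (b & d)) into b, reaching cost 7 (bound 7)

((1 ^ 0) & (b | d))   [cost 7]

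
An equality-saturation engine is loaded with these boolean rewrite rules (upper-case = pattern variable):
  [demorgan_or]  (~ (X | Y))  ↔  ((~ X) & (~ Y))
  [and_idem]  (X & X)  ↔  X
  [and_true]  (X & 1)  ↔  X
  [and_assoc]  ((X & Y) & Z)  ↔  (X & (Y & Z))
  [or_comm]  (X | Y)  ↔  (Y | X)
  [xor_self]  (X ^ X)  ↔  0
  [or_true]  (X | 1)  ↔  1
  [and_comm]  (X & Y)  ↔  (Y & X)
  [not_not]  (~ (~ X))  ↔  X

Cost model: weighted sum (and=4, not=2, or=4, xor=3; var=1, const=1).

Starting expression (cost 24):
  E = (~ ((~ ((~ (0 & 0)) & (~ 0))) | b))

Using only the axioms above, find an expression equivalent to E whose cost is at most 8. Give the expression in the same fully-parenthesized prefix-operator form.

step 1: and_idem (→) rewrites (0 & 0) into 0, now (~ ((~ ((~ 0) & (~ 0))) | b))
step 2: and_idem (→) rewrites ((~ 0) & (~ 0)) into (~ 0), now (~ ((~ (~ 0)) | b))
step 3: not_not (→) rewrites (~ (~ 0)) into 0, reaching cost 8 (bound 8)

(~ (0 | b))   [cost 8]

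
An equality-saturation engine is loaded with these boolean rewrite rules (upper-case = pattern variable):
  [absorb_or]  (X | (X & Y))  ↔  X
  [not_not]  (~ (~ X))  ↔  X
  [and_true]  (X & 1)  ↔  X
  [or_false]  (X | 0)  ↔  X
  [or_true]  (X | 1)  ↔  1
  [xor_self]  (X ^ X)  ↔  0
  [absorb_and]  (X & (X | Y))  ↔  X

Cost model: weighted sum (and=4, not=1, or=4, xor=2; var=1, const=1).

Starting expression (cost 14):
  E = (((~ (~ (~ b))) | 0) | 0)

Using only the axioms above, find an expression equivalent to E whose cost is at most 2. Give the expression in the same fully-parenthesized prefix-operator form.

(~ b)   [cost 2]

(1) (~ (~ b))  =[not_not →]=  b    ⊢ (((~ b) | 0) | 0)
(2) (((~ b) | 0) | 0)  =[or_false →]=  ((~ b) | 0)
(3) ((~ b) | 0)  =[or_false →]=  (~ b)    ⊢ cost 2, within 2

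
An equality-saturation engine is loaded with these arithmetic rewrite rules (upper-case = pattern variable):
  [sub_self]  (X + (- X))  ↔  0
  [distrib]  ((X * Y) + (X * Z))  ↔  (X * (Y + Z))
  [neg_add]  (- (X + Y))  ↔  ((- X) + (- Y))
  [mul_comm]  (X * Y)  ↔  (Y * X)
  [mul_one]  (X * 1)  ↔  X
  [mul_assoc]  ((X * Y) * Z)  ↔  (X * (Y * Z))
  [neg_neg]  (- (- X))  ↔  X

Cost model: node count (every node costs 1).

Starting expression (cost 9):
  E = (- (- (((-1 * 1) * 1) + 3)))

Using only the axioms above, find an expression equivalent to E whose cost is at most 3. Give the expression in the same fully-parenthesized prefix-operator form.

(1) (- (- (((-1 * 1) * 1) + 3)))  =[neg_neg →]=  (((-1 * 1) * 1) + 3)
(2) (-1 * 1)  =[mul_one →]=  -1    ⊢ ((-1 * 1) + 3)
(3) (-1 * 1)  =[mul_one →]=  -1    ⊢ cost 3, within 3

(-1 + 3)   [cost 3]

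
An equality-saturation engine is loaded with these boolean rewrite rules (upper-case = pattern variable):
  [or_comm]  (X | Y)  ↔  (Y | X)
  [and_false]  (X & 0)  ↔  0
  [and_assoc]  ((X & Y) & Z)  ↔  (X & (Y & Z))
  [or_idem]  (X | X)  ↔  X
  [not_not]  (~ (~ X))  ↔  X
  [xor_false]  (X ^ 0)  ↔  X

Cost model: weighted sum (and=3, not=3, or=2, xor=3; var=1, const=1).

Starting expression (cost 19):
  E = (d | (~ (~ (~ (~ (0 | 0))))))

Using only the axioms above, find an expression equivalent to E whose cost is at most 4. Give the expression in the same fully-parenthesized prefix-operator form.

(d | 0)   [cost 4]

(1) (~ (~ (~ (0 | 0))))  =[not_not →]=  (~ (0 | 0))    ⊢ (d | (~ (~ (0 | 0))))
(2) (0 | 0)  =[or_idem →]=  0    ⊢ (d | (~ (~ 0)))
(3) (~ (~ 0))  =[not_not →]=  0    ⊢ cost 4, within 4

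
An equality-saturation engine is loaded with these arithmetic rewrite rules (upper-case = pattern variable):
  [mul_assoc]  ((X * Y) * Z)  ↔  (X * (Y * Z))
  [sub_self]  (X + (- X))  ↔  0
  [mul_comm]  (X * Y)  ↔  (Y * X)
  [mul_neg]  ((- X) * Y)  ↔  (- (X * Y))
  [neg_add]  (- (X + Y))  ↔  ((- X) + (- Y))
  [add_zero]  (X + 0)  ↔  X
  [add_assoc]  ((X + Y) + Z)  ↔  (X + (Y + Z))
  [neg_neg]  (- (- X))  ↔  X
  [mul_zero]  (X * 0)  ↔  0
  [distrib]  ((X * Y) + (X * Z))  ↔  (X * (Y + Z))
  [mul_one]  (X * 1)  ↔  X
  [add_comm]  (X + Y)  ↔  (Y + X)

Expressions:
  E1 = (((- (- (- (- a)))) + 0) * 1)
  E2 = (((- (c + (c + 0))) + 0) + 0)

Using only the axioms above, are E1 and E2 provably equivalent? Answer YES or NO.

Every axiom is a valid identity, so a rewrite proof would force E1 and E2 to agree under every assignment.
At a=0, c=1: E1 = 0 but E2 = -2; they differ, so no derivation exists.

NO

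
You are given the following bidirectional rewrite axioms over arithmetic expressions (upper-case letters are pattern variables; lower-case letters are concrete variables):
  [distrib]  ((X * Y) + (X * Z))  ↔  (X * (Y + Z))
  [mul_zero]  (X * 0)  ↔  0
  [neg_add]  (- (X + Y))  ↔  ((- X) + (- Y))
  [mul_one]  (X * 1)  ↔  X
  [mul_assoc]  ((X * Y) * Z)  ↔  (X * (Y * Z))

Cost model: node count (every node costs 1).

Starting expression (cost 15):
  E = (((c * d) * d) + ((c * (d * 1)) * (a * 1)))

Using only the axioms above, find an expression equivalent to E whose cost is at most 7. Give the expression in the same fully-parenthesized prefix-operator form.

1. [mul_one →] (a * 1)  →  a;  E = (((c * d) * d) + ((c * (d * 1)) * a))
2. [mul_one →] (d * 1)  →  d;  E = (((c * d) * d) + ((c * d) * a))
3. [distrib →] (((c * d) * d) + ((c * d) * a))  →  ((c * d) * (d + a));  cost 7 ≤ 7, done

((c * d) * (d + a))   [cost 7]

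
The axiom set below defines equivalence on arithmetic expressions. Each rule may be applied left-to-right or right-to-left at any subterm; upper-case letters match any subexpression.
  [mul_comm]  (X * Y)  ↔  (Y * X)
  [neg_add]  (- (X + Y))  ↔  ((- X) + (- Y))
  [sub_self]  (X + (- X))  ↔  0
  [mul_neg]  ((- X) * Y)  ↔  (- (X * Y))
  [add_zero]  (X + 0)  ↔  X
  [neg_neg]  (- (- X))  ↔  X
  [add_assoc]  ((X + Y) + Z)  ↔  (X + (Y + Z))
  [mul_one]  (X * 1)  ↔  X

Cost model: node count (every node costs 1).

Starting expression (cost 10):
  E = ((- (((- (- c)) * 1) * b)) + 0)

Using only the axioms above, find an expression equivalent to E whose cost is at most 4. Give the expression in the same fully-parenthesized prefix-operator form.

(- (c * b))   [cost 4]

1. [neg_neg →] (- (- c))  →  c;  E = ((- ((c * 1) * b)) + 0)
2. [add_zero →] ((- ((c * 1) * b)) + 0)  →  (- ((c * 1) * b))
3. [mul_one →] (c * 1)  →  c;  cost 4 ≤ 4, done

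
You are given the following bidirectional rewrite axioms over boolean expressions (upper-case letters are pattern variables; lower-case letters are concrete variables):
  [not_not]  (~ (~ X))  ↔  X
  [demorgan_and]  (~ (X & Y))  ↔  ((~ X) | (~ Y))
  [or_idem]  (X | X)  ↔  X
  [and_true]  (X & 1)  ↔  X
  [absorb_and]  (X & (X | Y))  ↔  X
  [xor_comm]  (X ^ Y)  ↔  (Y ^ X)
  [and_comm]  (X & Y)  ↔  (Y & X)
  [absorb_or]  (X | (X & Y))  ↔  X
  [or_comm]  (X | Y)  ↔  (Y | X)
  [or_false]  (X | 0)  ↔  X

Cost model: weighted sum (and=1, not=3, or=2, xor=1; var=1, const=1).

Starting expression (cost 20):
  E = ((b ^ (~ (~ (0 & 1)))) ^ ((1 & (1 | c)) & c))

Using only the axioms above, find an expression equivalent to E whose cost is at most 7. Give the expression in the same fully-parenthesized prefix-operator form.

(1) (0 & 1)  =[and_true →]=  0    ⊢ ((b ^ (~ (~ 0))) ^ ((1 & (1 | c)) & c))
(2) (1 & (1 | c))  =[absorb_and →]=  1    ⊢ ((b ^ (~ (~ 0))) ^ (1 & c))
(3) (~ (~ 0))  =[not_not →]=  0    ⊢ cost 7, within 7

((b ^ 0) ^ (1 & c))   [cost 7]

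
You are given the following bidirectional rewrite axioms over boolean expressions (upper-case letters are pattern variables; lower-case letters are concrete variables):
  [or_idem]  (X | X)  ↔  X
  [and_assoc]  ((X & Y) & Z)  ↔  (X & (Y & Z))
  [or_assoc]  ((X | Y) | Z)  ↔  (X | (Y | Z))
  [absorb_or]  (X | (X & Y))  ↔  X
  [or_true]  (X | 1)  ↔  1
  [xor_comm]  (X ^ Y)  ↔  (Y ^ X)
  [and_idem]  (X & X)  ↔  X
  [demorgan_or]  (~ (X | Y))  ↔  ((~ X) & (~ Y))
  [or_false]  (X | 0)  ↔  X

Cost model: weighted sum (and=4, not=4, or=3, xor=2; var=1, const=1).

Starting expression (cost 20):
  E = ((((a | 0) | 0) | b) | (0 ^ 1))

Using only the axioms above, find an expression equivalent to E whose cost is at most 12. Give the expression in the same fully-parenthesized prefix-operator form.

((a | b) | (0 ^ 1))   [cost 12]

step 1: or_assoc (→) rewrites ((a | 0) | 0) into (a | (0 | 0)), now (((a | (0 | 0)) | b) | (0 ^ 1))
step 2: or_idem (→) rewrites (0 | 0) into 0, now (((a | 0) | b) | (0 ^ 1))
step 3: or_false (→) rewrites (a | 0) into a, reaching cost 12 (bound 12)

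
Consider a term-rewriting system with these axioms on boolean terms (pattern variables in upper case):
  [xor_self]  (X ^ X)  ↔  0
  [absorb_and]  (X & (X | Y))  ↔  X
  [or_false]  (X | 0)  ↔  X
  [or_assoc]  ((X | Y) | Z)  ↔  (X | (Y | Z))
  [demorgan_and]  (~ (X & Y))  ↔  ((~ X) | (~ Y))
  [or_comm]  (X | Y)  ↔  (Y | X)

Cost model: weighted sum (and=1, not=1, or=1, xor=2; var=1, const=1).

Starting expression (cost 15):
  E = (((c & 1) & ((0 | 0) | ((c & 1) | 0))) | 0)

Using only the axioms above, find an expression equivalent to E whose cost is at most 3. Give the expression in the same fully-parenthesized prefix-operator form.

(c & 1)   [cost 3]

(1) (((c & 1) & ((0 | 0) | ((c & 1) | 0))) | 0)  =[or_false →]=  ((c & 1) & ((0 | 0) | ((c & 1) | 0)))
(2) (0 | 0)  =[or_false →]=  0    ⊢ ((c & 1) & (0 | ((c & 1) | 0)))
(3) (0 | ((c & 1) | 0))  =[or_comm →]=  (((c & 1) | 0) | 0)    ⊢ ((c & 1) & (((c & 1) | 0) | 0))
(4) (((c & 1) | 0) | 0)  =[or_false →]=  ((c & 1) | 0)    ⊢ ((c & 1) & ((c & 1) | 0))
(5) ((c & 1) & ((c & 1) | 0))  =[absorb_and →]=  (c & 1)    ⊢ cost 3, within 3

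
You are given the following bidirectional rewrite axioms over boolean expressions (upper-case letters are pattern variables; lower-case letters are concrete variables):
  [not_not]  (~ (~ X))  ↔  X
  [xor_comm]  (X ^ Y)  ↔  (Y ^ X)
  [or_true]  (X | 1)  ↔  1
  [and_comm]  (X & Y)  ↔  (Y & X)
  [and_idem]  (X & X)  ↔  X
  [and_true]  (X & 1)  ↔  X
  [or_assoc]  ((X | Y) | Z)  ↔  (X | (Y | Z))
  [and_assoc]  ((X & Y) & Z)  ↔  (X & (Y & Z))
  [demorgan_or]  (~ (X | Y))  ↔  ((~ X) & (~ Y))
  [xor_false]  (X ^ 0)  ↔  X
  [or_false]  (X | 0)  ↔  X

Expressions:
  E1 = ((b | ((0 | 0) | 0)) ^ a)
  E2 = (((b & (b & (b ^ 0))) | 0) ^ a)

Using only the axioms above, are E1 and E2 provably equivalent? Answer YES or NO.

1. [or_false →] (0 | 0)  →  0;  E1 = ((b | (0 | 0)) ^ a)
2. [or_false →] (0 | 0)  →  0;  E1 = ((b | 0) ^ a)
3. [or_false →] (b | 0)  →  b;  E1 = (b ^ a)
4. [and_idem ←] b  →  (b & b);  E1 = ((b & b) ^ a)
5. [and_idem ←] b  →  (b & b);  E1 = ((b & (b & b)) ^ a)
6. [or_false ←] (b & (b & b))  →  ((b & (b & b)) | 0);  E1 = (((b & (b & b)) | 0) ^ a)
7. [xor_false ←] b  →  (b ^ 0);  this is E2

YES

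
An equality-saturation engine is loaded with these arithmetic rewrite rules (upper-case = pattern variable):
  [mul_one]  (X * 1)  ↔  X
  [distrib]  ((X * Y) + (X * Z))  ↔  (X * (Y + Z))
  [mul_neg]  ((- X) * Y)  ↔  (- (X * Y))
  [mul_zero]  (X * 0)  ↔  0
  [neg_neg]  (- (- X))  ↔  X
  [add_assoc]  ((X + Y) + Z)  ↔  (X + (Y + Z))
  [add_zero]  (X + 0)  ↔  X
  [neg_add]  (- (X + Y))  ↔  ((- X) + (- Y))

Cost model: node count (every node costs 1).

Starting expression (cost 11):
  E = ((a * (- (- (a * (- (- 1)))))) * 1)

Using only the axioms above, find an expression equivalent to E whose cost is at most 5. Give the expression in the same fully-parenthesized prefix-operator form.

(a * (a * 1))   [cost 5]

step 1: mul_one (→) rewrites ((a * (- (- (a * (- (- 1)))))) * 1) into (a * (- (- (a * (- (- 1))))))
step 2: neg_neg (→) rewrites (- (- 1)) into 1, now (a * (- (- (a * 1))))
step 3: neg_neg (→) rewrites (- (- (a * 1))) into (a * 1), reaching cost 5 (bound 5)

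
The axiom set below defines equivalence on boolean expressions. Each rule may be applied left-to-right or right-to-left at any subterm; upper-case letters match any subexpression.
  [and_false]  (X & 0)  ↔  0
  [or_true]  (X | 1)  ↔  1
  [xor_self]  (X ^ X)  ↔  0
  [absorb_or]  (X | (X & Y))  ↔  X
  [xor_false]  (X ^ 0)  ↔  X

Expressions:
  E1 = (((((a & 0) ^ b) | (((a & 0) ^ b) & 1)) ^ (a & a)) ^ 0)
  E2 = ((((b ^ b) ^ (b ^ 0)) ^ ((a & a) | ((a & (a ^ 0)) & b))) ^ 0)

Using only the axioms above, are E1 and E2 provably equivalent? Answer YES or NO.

1. [absorb_or →] (((a & 0) ^ b) | (((a & 0) ^ b) & 1))  →  ((a & 0) ^ b);  E1 = ((((a & 0) ^ b) ^ (a & a)) ^ 0)
2. [and_false →] (a & 0)  →  0;  E1 = (((0 ^ b) ^ (a & a)) ^ 0)
3. [absorb_or ←] (a & a)  →  ((a & a) | ((a & a) & b));  E1 = (((0 ^ b) ^ ((a & a) | ((a & a) & b))) ^ 0)
4. [xor_self ←] 0  →  (b ^ b);  E1 = ((((b ^ b) ^ b) ^ ((a & a) | ((a & a) & b))) ^ 0)
5. [xor_false ←] b  →  (b ^ 0);  E1 = ((((b ^ b) ^ (b ^ 0)) ^ ((a & a) | ((a & a) & b))) ^ 0)
6. [xor_false ←] a  →  (a ^ 0);  this is E2

YES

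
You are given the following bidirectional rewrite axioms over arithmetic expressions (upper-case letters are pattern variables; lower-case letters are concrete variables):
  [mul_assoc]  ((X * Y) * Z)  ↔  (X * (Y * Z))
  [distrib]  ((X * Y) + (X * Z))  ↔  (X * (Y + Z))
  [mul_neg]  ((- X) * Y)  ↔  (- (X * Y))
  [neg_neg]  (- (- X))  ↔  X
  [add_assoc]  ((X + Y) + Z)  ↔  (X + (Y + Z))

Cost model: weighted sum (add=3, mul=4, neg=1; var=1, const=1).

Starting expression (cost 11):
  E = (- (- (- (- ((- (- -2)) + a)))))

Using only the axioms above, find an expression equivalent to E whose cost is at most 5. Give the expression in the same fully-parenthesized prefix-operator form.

(-2 + a)   [cost 5]

1. [neg_neg →] (- (- (- ((- (- -2)) + a))))  →  (- ((- (- -2)) + a));  E = (- (- ((- (- -2)) + a)))
2. [neg_neg →] (- (- -2))  →  -2;  E = (- (- (-2 + a)))
3. [neg_neg →] (- (- (-2 + a)))  →  (-2 + a);  cost 5 ≤ 5, done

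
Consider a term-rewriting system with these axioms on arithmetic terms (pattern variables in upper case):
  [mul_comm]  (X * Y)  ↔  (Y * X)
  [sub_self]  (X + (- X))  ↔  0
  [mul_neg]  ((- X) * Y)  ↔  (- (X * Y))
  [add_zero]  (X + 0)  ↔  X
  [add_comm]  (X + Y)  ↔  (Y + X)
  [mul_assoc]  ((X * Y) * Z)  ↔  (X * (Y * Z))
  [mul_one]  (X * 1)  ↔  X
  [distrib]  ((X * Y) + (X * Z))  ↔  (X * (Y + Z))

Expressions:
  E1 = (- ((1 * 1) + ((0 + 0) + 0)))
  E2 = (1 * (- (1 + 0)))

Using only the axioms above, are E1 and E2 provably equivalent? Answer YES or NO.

YES

(1) ((0 + 0) + 0)  =[add_zero →]=  (0 + 0)    ⊢ (- ((1 * 1) + (0 + 0)))
(2) (0 + 0)  =[add_zero →]=  0    ⊢ (- ((1 * 1) + 0))
(3) ((1 * 1) + 0)  =[add_zero →]=  (1 * 1)    ⊢ (- (1 * 1))
(4) (1 * 1)  =[mul_one →]=  1    ⊢ (- 1)
(5) (- 1)  =[mul_one ←]=  ((- 1) * 1)
(6) ((- 1) * 1)  =[mul_comm →]=  (1 * (- 1))
(7) 1  =[add_zero ←]=  (1 + 0)    ⊢ E2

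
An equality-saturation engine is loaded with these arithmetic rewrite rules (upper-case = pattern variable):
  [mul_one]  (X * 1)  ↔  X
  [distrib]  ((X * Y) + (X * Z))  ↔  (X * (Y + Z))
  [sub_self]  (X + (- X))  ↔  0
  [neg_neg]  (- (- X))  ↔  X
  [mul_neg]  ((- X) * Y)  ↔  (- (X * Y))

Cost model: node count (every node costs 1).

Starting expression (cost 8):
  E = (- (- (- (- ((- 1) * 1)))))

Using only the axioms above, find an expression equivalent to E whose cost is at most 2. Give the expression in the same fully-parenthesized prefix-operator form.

(- 1)   [cost 2]

(1) ((- 1) * 1)  =[mul_one →]=  (- 1)    ⊢ (- (- (- (- (- 1)))))
(2) (- (- 1))  =[neg_neg →]=  1    ⊢ (- (- (- 1)))
(3) (- (- 1))  =[neg_neg →]=  1    ⊢ cost 2, within 2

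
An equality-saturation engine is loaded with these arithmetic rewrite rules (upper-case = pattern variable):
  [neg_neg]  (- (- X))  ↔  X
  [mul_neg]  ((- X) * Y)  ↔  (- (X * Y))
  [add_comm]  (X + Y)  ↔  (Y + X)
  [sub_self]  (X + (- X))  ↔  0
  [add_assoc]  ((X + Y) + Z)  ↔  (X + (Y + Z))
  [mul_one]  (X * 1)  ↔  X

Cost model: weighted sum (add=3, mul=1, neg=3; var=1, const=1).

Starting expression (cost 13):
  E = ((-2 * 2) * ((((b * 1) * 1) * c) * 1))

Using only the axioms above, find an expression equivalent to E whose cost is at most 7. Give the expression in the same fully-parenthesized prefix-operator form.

step 1: mul_one (→) rewrites (b * 1) into b, now ((-2 * 2) * (((b * 1) * c) * 1))
step 2: mul_one (→) rewrites (((b * 1) * c) * 1) into ((b * 1) * c), now ((-2 * 2) * ((b * 1) * c))
step 3: mul_one (→) rewrites (b * 1) into b, reaching cost 7 (bound 7)

((-2 * 2) * (b * c))   [cost 7]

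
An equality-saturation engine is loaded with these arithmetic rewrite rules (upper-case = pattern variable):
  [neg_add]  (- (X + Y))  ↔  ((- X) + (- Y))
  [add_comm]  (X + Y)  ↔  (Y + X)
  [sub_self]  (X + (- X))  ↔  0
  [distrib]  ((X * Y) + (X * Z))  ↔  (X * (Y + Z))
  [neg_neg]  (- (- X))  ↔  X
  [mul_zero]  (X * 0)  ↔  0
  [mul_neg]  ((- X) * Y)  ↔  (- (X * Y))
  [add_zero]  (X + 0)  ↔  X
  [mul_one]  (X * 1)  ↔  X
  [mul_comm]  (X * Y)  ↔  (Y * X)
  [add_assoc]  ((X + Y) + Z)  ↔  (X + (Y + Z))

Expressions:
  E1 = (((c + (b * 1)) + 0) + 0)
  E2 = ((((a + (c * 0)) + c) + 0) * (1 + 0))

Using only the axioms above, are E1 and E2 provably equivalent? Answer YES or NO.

All listed rules preserve value, hence provable equivalence implies equal values everywhere; look for a separating assignment.
a=0, b=1, c=0 gives E1 ↦ 1, E2 ↦ 0; values differ ⇒ not provably equivalent.

NO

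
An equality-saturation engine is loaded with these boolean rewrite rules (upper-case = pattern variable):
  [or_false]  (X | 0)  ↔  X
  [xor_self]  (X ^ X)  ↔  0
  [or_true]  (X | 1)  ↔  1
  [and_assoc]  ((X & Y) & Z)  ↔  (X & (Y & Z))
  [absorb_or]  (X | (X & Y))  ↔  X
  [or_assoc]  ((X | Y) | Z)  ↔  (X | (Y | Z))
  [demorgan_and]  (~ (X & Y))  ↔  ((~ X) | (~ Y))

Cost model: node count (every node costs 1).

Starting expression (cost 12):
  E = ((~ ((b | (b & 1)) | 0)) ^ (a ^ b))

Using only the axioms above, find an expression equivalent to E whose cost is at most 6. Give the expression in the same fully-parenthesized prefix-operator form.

1. [or_assoc →] ((b | (b & 1)) | 0)  →  (b | ((b & 1) | 0));  E = ((~ (b | ((b & 1) | 0))) ^ (a ^ b))
2. [or_false →] ((b & 1) | 0)  →  (b & 1);  E = ((~ (b | (b & 1))) ^ (a ^ b))
3. [absorb_or →] (b | (b & 1))  →  b;  cost 6 ≤ 6, done

((~ b) ^ (a ^ b))   [cost 6]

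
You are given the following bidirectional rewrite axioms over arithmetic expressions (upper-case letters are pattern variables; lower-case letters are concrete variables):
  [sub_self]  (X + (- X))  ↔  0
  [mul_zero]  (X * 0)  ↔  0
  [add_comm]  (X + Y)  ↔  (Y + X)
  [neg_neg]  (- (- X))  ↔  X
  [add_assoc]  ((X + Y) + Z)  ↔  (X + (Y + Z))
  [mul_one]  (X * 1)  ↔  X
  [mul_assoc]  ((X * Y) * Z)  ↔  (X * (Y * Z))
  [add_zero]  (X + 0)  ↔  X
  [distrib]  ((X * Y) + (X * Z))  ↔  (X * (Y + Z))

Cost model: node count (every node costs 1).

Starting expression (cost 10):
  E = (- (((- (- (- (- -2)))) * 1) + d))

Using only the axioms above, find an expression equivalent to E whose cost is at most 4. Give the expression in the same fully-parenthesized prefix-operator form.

(- (-2 + d))   [cost 4]

step 1: neg_neg (→) rewrites (- (- -2)) into -2, now (- (((- (- -2)) * 1) + d))
step 2: neg_neg (→) rewrites (- (- -2)) into -2, now (- ((-2 * 1) + d))
step 3: mul_one (→) rewrites (-2 * 1) into -2, reaching cost 4 (bound 4)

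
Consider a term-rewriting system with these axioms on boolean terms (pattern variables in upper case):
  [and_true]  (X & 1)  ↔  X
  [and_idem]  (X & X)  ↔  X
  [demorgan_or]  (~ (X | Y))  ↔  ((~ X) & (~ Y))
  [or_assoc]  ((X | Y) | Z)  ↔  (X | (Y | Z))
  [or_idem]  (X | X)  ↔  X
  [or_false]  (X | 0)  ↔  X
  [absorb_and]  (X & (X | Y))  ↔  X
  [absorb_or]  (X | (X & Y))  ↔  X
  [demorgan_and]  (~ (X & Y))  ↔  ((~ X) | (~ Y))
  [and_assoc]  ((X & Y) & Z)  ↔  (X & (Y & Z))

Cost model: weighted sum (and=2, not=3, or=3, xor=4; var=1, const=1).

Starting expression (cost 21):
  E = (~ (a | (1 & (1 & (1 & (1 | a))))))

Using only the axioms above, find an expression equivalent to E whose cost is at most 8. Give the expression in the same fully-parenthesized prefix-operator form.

step 1: absorb_and (→) rewrites (1 & (1 | a)) into 1, now (~ (a | (1 & (1 & 1))))
step 2: and_idem (→) rewrites (1 & 1) into 1, now (~ (a | (1 & 1)))
step 3: and_true (→) rewrites (1 & 1) into 1, reaching cost 8 (bound 8)

(~ (a | 1))   [cost 8]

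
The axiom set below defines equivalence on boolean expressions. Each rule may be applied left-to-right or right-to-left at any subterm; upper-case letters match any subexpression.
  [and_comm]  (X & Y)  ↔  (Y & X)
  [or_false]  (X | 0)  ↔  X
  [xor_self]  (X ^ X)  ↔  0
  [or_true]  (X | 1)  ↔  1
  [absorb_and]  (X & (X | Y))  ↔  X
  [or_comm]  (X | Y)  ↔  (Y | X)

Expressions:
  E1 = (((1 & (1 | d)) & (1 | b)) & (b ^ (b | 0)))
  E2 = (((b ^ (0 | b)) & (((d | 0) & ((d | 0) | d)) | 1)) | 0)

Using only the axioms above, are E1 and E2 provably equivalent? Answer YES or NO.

YES

1. [absorb_and →] (1 & (1 | d))  →  1;  E1 = ((1 & (1 | b)) & (b ^ (b | 0)))
2. [absorb_and →] (1 & (1 | b))  →  1;  E1 = (1 & (b ^ (b | 0)))
3. [or_false ←] (1 & (b ^ (b | 0)))  →  ((1 & (b ^ (b | 0))) | 0)
4. [and_comm →] (1 & (b ^ (b | 0)))  →  ((b ^ (b | 0)) & 1);  E1 = (((b ^ (b | 0)) & 1) | 0)
5. [or_true ←] 1  →  (d | 1);  E1 = (((b ^ (b | 0)) & (d | 1)) | 0)
6. [or_false ←] d  →  (d | 0);  E1 = (((b ^ (b | 0)) & ((d | 0) | 1)) | 0)
7. [or_comm →] (b | 0)  →  (0 | b);  E1 = (((b ^ (0 | b)) & ((d | 0) | 1)) | 0)
8. [absorb_and ←] (d | 0)  →  ((d | 0) & ((d | 0) | d));  this is E2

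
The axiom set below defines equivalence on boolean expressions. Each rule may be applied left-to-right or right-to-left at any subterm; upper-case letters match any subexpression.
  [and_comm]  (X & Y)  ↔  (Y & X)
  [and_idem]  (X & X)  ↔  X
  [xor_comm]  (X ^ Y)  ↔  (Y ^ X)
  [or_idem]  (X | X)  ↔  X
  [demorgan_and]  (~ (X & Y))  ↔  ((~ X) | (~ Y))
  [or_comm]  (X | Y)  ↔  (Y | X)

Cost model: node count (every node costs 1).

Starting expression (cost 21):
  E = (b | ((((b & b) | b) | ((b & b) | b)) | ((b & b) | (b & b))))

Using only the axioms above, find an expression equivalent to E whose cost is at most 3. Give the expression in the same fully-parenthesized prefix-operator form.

(b | b)   [cost 3]

1. [or_idem →] (((b & b) | b) | ((b & b) | b))  →  ((b & b) | b);  E = (b | (((b & b) | b) | ((b & b) | (b & b))))
2. [or_idem →] ((b & b) | (b & b))  →  (b & b);  E = (b | (((b & b) | b) | (b & b)))
3. [and_idem →] (b & b)  →  b;  E = (b | (((b & b) | b) | b))
4. [and_idem →] (b & b)  →  b;  E = (b | ((b | b) | b))
5. [or_idem →] (b | b)  →  b;  E = (b | (b | b))
6. [or_idem →] (b | b)  →  b;  cost 3 ≤ 3, done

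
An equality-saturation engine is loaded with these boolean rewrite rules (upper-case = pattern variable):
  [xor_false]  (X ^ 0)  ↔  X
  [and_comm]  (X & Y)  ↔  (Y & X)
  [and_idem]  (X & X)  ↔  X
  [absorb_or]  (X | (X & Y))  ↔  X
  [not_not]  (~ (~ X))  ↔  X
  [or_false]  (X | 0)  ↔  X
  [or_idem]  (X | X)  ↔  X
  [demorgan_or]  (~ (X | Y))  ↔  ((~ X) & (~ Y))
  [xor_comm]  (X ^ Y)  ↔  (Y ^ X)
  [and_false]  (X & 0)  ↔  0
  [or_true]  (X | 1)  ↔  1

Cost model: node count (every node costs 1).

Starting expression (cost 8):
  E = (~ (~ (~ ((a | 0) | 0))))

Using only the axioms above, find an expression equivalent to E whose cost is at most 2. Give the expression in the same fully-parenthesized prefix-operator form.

step 1: or_false (→) rewrites (a | 0) into a, now (~ (~ (~ (a | 0))))
step 2: not_not (→) rewrites (~ (~ (~ (a | 0)))) into (~ (a | 0))
step 3: or_false (→) rewrites (a | 0) into a, reaching cost 2 (bound 2)

(~ a)   [cost 2]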